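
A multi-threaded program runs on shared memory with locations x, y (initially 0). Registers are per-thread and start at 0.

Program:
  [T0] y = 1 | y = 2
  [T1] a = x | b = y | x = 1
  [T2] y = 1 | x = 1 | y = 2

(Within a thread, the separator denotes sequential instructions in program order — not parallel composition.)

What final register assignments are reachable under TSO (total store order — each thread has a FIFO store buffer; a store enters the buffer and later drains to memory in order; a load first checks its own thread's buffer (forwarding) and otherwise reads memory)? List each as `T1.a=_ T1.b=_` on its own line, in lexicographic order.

T1.a=0 T1.b=0
T1.a=0 T1.b=1
T1.a=0 T1.b=2
T1.a=1 T1.b=1
T1.a=1 T1.b=2

outcome vector order: (T1.a,T1.b)
|TSO outcomes| = 5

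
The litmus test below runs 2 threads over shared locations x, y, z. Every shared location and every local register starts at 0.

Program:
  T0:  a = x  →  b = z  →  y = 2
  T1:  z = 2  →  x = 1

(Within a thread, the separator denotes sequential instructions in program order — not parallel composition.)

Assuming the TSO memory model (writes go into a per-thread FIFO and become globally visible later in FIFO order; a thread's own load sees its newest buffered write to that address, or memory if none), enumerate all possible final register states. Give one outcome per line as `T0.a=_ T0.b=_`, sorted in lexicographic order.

outcome vector order: (T0.a,T0.b)
|TSO outcomes| = 3

T0.a=0 T0.b=0
T0.a=0 T0.b=2
T0.a=1 T0.b=2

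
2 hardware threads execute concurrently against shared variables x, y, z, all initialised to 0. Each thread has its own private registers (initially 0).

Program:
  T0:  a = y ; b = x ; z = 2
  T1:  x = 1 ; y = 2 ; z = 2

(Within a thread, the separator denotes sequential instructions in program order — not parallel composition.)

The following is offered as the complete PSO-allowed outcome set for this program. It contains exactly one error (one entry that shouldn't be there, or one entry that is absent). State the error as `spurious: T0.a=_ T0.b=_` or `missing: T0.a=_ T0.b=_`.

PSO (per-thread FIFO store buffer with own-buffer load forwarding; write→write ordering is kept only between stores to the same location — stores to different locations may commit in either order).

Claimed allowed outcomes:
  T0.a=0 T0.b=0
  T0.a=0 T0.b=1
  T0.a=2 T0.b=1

missing: T0.a=2 T0.b=0

outcome vector order: (T0.a,T0.b)
under PSO → (0,0), (0,1), (2,0), (2,1)
PSO∖claimed = {(2,0)}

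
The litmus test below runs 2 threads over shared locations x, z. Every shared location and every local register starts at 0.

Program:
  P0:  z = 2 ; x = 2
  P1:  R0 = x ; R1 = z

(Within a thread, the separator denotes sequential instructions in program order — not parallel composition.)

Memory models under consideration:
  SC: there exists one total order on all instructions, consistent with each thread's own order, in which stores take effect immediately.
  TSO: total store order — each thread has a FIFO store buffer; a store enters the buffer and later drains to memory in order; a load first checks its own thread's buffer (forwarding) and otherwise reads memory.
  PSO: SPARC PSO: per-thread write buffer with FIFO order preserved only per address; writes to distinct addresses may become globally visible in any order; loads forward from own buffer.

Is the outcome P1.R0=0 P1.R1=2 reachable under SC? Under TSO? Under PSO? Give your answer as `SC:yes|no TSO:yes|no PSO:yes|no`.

SC:yes TSO:yes PSO:yes

outcome vector order: (P1.R0,P1.R1)
SC: 3 outcomes — {00 02 22}
TSO: 3 outcomes — {00 02 22}
PSO: 4 outcomes — {00 02 20 22}
target 02 ∈ {SC,TSO,PSO}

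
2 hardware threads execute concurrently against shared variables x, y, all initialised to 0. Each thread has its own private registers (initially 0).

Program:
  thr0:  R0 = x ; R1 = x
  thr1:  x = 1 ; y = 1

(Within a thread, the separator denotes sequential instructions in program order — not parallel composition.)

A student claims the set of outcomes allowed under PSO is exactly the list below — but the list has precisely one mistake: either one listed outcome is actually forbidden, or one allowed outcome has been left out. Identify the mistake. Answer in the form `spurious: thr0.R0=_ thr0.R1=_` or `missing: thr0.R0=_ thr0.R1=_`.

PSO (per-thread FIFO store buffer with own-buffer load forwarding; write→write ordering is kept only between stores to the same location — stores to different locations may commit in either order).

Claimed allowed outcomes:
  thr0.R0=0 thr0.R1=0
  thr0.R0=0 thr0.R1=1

missing: thr0.R0=1 thr0.R1=1

outcome vector order: (thr0.R0,thr0.R1)
PSO (3): (0,0) (0,1) (1,1)
PSO∖claimed = {(1,1)}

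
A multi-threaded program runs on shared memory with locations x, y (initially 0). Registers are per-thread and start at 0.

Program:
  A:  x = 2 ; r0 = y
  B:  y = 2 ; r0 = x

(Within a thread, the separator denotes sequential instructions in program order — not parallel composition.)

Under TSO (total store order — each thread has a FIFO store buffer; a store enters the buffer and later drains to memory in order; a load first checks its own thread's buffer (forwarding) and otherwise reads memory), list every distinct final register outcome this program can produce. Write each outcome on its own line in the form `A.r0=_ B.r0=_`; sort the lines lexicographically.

A.r0=0 B.r0=0
A.r0=0 B.r0=2
A.r0=2 B.r0=0
A.r0=2 B.r0=2

outcome vector order: (A.r0,B.r0)
|TSO outcomes| = 4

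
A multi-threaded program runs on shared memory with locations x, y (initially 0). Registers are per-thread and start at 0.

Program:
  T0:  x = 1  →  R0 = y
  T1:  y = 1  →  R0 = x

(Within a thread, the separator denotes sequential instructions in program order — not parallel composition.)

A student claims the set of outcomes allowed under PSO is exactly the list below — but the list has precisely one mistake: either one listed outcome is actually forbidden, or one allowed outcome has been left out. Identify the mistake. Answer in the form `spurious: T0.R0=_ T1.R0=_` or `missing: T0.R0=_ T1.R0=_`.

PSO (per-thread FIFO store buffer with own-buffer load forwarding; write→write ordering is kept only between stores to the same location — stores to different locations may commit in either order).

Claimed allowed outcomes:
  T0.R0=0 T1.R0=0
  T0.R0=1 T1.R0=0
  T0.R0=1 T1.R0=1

missing: T0.R0=0 T1.R0=1

outcome vector order: (T0.R0,T1.R0)
PSO: 4 outcomes — {(0,0); (0,1); (1,0); (1,1)}
PSO∖claimed = {(0,1)}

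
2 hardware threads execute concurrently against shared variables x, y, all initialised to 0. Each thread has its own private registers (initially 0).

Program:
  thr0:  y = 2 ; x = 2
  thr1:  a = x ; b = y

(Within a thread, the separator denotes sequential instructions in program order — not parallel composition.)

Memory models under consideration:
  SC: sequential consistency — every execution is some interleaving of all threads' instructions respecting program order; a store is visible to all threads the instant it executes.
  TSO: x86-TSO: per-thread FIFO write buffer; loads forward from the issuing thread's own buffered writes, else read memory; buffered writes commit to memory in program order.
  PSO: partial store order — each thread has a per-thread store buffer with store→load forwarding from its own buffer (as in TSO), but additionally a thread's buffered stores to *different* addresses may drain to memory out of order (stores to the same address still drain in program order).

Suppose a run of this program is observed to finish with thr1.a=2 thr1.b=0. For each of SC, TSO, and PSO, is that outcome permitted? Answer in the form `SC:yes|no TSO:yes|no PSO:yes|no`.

SC:no TSO:no PSO:yes

outcome vector order: (thr1.a,thr1.b)
SC: 3 outcomes — {(0,0) (0,2) (2,2)}
TSO: 3 outcomes — {(0,0) (0,2) (2,2)}
PSO: 4 outcomes — {(0,0) (0,2) (2,0) (2,2)}
target (2,0) ∈ {PSO}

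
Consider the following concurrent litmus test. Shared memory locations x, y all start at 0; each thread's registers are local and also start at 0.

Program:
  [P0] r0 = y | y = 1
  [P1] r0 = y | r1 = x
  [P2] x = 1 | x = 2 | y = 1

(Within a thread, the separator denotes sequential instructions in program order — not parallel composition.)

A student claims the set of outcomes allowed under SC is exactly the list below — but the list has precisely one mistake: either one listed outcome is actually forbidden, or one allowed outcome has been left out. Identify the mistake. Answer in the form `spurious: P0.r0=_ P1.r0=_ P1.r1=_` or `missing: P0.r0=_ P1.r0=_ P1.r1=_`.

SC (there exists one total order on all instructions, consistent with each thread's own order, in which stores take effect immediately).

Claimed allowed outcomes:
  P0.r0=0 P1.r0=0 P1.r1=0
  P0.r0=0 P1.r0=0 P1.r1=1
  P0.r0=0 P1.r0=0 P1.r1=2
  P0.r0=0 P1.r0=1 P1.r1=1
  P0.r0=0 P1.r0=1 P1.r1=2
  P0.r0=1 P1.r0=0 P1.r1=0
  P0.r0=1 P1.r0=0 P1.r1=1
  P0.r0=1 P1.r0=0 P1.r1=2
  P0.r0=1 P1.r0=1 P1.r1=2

outcome vector order: (P0.r0,P1.r0,P1.r1)
SC: 10 outcomes — {(0,0,0); (0,0,1); (0,0,2); (0,1,0); (0,1,1); (0,1,2); (1,0,0); (1,0,1); (1,0,2); (1,1,2)}
SC∖claimed = {(0,1,0)}

missing: P0.r0=0 P1.r0=1 P1.r1=0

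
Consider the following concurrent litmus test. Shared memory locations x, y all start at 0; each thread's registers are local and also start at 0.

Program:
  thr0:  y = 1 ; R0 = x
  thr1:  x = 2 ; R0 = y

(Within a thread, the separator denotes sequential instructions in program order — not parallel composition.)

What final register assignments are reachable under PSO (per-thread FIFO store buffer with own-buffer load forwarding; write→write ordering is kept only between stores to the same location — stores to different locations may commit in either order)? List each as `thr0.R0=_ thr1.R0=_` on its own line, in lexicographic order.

outcome vector order: (thr0.R0,thr1.R0)
|PSO outcomes| = 4

thr0.R0=0 thr1.R0=0
thr0.R0=0 thr1.R0=1
thr0.R0=2 thr1.R0=0
thr0.R0=2 thr1.R0=1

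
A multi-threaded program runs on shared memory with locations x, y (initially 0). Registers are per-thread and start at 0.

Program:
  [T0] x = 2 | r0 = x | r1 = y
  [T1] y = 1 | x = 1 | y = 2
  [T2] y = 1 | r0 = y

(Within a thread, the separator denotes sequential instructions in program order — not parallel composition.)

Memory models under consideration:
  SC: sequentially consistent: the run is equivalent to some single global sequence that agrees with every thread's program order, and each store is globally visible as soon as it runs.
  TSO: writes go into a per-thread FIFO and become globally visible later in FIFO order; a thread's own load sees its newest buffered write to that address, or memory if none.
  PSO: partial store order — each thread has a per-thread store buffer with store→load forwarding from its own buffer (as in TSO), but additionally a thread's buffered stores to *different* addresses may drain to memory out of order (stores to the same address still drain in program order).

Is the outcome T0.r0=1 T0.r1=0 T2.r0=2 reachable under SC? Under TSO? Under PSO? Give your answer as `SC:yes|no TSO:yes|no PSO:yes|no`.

outcome vector order: (T0.r0,T0.r1,T2.r0)
SC: 10 outcomes — {<1 1 1>; <1 1 2>; <1 2 1>; <1 2 2>; <2 0 1>; <2 0 2>; <2 1 1>; <2 1 2>; <2 2 1>; <2 2 2>}
TSO: 10 outcomes — {<1 1 1>; <1 1 2>; <1 2 1>; <1 2 2>; <2 0 1>; <2 0 2>; <2 1 1>; <2 1 2>; <2 2 1>; <2 2 2>}
PSO: 12 outcomes — {<1 0 1>; <1 0 2>; <1 1 1>; <1 1 2>; <1 2 1>; <1 2 2>; <2 0 1>; <2 0 2>; <2 1 1>; <2 1 2>; <2 2 1>; <2 2 2>}
target <1 0 2> ∈ {PSO}

SC:no TSO:no PSO:yes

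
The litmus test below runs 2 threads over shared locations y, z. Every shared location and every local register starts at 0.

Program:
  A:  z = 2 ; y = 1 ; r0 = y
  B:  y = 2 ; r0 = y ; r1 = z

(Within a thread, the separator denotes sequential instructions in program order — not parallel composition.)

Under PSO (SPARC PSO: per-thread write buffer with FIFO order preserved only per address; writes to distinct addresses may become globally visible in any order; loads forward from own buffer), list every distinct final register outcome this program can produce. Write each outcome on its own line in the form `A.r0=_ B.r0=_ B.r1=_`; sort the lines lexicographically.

outcome vector order: (A.r0,B.r0,B.r1)
|PSO outcomes| = 6

A.r0=1 B.r0=1 B.r1=0
A.r0=1 B.r0=1 B.r1=2
A.r0=1 B.r0=2 B.r1=0
A.r0=1 B.r0=2 B.r1=2
A.r0=2 B.r0=2 B.r1=0
A.r0=2 B.r0=2 B.r1=2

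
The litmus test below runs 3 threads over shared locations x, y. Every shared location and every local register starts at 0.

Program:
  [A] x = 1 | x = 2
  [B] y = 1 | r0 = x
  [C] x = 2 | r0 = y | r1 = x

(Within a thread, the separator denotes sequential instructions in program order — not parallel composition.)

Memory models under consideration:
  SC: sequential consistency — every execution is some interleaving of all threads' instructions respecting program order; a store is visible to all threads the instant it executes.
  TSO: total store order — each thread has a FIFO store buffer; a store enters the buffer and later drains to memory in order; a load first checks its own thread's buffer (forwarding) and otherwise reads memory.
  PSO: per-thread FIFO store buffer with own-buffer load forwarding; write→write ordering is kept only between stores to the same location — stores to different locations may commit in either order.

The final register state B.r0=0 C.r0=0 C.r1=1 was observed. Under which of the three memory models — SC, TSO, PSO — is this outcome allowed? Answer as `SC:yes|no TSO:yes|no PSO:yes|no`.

outcome vector order: (B.r0,C.r0,C.r1)
SC: 10 outcomes — {(0,1,1), (0,1,2), (1,0,1), (1,0,2), (1,1,1), (1,1,2), (2,0,1), (2,0,2), (2,1,1), (2,1,2)}
TSO: 12 outcomes — {(0,0,1), (0,0,2), (0,1,1), (0,1,2), (1,0,1), (1,0,2), (1,1,1), (1,1,2), (2,0,1), (2,0,2), (2,1,1), (2,1,2)}
PSO: 12 outcomes — {(0,0,1), (0,0,2), (0,1,1), (0,1,2), (1,0,1), (1,0,2), (1,1,1), (1,1,2), (2,0,1), (2,0,2), (2,1,1), (2,1,2)}
target (0,0,1) ∈ {TSO,PSO}

SC:no TSO:yes PSO:yes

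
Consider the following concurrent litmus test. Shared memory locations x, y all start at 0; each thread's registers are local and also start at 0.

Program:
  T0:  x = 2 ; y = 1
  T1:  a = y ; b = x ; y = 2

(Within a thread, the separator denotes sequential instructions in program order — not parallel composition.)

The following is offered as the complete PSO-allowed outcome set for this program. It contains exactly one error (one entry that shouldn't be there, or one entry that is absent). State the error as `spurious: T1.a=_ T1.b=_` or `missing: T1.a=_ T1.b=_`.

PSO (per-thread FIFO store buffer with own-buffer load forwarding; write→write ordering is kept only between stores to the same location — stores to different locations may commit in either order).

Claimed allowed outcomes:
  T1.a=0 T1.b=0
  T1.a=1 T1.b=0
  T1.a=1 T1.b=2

missing: T1.a=0 T1.b=2

outcome vector order: (T1.a,T1.b)
[PSO] allowed = {<0 0>; <0 2>; <1 0>; <1 2>}
PSO∖claimed = {<0 2>}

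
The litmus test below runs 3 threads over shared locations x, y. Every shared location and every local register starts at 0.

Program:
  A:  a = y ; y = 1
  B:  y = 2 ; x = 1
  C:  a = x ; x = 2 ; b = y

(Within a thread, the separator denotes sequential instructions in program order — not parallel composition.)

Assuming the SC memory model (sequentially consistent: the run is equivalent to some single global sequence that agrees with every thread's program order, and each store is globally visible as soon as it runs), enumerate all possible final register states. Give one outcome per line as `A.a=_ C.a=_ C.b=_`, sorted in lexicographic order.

A.a=0 C.a=0 C.b=0
A.a=0 C.a=0 C.b=1
A.a=0 C.a=0 C.b=2
A.a=0 C.a=1 C.b=1
A.a=0 C.a=1 C.b=2
A.a=2 C.a=0 C.b=0
A.a=2 C.a=0 C.b=1
A.a=2 C.a=0 C.b=2
A.a=2 C.a=1 C.b=1
A.a=2 C.a=1 C.b=2

outcome vector order: (A.a,C.a,C.b)
|SC outcomes| = 10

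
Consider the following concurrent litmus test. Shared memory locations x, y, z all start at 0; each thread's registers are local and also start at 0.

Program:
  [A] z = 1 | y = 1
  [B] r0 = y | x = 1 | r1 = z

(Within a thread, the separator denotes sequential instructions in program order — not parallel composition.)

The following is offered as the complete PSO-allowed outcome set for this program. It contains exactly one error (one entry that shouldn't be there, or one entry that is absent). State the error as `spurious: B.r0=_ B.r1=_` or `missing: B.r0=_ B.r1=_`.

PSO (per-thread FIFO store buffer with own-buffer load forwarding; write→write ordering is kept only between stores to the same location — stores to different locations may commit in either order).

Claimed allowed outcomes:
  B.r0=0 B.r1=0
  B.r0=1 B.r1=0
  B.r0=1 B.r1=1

outcome vector order: (B.r0,B.r1)
PSO (4): <0 0> <0 1> <1 0> <1 1>
PSO∖claimed = {<0 1>}

missing: B.r0=0 B.r1=1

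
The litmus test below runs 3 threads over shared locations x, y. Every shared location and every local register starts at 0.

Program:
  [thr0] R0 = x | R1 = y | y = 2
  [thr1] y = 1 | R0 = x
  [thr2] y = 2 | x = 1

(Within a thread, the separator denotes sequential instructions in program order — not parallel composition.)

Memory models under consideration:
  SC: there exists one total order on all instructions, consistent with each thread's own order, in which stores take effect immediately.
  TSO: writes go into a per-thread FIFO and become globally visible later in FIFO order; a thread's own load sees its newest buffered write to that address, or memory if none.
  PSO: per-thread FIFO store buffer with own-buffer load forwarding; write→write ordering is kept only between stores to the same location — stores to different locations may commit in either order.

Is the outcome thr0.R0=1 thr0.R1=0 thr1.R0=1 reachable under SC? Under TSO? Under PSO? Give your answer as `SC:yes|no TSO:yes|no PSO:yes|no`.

outcome vector order: (thr0.R0,thr0.R1,thr1.R0)
under SC → (0,0,0) (0,0,1) (0,1,0) (0,1,1) (0,2,0) (0,2,1) (1,1,0) (1,1,1) (1,2,0) (1,2,1)
under TSO → (0,0,0) (0,0,1) (0,1,0) (0,1,1) (0,2,0) (0,2,1) (1,1,0) (1,1,1) (1,2,0) (1,2,1)
under PSO → (0,0,0) (0,0,1) (0,1,0) (0,1,1) (0,2,0) (0,2,1) (1,0,0) (1,0,1) (1,1,0) (1,1,1) (1,2,0) (1,2,1)
target (1,0,1) ∈ {PSO}

SC:no TSO:no PSO:yes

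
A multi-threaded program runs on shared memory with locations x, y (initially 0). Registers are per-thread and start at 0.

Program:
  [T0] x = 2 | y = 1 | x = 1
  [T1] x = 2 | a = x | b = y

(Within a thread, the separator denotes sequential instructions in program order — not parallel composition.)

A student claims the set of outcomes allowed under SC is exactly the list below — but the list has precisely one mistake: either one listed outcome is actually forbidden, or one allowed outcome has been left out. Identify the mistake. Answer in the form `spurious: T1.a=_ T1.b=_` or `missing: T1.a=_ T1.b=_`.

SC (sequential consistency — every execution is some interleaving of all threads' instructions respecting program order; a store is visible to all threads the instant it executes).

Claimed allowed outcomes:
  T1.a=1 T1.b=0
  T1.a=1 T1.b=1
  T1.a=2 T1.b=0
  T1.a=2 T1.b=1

spurious: T1.a=1 T1.b=0

outcome vector order: (T1.a,T1.b)
[SC] allowed = {11 20 21}
claimed∖SC = {10}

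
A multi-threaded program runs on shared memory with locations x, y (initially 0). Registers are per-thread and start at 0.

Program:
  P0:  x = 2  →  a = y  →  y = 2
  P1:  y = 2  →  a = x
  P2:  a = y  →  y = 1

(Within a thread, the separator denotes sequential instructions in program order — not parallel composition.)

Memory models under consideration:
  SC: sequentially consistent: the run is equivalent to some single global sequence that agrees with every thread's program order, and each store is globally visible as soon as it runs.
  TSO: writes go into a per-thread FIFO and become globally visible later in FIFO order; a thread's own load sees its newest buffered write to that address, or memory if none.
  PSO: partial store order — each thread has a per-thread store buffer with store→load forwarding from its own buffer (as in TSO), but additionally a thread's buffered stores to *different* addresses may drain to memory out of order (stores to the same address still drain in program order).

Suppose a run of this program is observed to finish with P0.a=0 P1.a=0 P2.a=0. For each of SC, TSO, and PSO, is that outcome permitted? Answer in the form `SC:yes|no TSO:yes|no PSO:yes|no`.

SC:no TSO:yes PSO:yes

outcome vector order: (P0.a,P1.a,P2.a)
SC (10): 020 022 100 102 120 122 200 202 220 222
TSO (12): 000 002 020 022 100 102 120 122 200 202 220 222
PSO (12): 000 002 020 022 100 102 120 122 200 202 220 222
target 000 ∈ {TSO,PSO}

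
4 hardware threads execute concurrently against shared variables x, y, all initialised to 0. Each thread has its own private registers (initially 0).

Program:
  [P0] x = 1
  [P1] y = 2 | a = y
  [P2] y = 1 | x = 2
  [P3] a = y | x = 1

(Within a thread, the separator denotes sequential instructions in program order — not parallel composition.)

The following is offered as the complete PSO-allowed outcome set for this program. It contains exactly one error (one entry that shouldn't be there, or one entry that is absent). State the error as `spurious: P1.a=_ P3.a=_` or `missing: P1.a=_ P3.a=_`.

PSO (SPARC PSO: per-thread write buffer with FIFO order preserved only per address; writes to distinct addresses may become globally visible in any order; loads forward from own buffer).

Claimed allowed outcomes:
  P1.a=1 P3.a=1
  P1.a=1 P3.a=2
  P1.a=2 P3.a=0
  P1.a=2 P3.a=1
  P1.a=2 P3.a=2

outcome vector order: (P1.a,P3.a)
[PSO] allowed = {10 11 12 20 21 22}
PSO∖claimed = {10}

missing: P1.a=1 P3.a=0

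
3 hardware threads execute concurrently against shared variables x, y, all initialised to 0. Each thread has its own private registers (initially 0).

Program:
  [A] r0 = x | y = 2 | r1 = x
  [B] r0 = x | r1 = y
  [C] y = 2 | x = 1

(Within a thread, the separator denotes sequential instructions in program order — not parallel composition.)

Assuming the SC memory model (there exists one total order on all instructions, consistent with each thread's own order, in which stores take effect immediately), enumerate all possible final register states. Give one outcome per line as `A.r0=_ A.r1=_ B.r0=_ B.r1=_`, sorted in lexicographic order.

outcome vector order: (A.r0,A.r1,B.r0,B.r1)
|SC outcomes| = 9

A.r0=0 A.r1=0 B.r0=0 B.r1=0
A.r0=0 A.r1=0 B.r0=0 B.r1=2
A.r0=0 A.r1=0 B.r0=1 B.r1=2
A.r0=0 A.r1=1 B.r0=0 B.r1=0
A.r0=0 A.r1=1 B.r0=0 B.r1=2
A.r0=0 A.r1=1 B.r0=1 B.r1=2
A.r0=1 A.r1=1 B.r0=0 B.r1=0
A.r0=1 A.r1=1 B.r0=0 B.r1=2
A.r0=1 A.r1=1 B.r0=1 B.r1=2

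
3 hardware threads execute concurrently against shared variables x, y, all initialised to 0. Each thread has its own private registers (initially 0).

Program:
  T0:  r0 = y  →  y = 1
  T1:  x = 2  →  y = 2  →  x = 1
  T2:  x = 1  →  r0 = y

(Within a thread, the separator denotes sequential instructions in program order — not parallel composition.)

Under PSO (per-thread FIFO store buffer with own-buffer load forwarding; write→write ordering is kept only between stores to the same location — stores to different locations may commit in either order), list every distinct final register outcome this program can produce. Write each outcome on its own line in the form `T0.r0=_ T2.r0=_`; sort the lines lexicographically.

outcome vector order: (T0.r0,T2.r0)
|PSO outcomes| = 6

T0.r0=0 T2.r0=0
T0.r0=0 T2.r0=1
T0.r0=0 T2.r0=2
T0.r0=2 T2.r0=0
T0.r0=2 T2.r0=1
T0.r0=2 T2.r0=2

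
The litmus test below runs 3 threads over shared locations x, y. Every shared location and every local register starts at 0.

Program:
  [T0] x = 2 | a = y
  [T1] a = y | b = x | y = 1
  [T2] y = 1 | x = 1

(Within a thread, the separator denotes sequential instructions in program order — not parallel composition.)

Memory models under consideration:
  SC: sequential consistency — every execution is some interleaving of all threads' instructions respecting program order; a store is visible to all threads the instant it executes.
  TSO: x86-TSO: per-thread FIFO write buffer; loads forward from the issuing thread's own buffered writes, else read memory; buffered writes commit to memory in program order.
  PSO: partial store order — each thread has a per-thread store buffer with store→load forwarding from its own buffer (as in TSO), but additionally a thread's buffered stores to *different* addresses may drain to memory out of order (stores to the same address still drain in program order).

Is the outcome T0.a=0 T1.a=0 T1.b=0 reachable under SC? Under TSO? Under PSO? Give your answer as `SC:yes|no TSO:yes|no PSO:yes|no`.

outcome vector order: (T0.a,T1.a,T1.b)
[SC] allowed = {0/0/0, 0/0/1, 0/0/2, 0/1/1, 0/1/2, 1/0/0, 1/0/1, 1/0/2, 1/1/0, 1/1/1, 1/1/2}
[TSO] allowed = {0/0/0, 0/0/1, 0/0/2, 0/1/0, 0/1/1, 0/1/2, 1/0/0, 1/0/1, 1/0/2, 1/1/0, 1/1/1, 1/1/2}
[PSO] allowed = {0/0/0, 0/0/1, 0/0/2, 0/1/0, 0/1/1, 0/1/2, 1/0/0, 1/0/1, 1/0/2, 1/1/0, 1/1/1, 1/1/2}
target 0/0/0 ∈ {SC,TSO,PSO}

SC:yes TSO:yes PSO:yes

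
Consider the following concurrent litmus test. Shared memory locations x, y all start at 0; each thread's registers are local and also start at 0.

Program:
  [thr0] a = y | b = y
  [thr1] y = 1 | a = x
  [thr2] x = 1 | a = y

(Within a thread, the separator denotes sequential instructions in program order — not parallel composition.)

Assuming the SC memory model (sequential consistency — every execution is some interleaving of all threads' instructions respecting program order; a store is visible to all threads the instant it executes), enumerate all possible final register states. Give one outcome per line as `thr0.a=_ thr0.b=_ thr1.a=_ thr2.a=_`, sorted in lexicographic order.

thr0.a=0 thr0.b=0 thr1.a=0 thr2.a=1
thr0.a=0 thr0.b=0 thr1.a=1 thr2.a=0
thr0.a=0 thr0.b=0 thr1.a=1 thr2.a=1
thr0.a=0 thr0.b=1 thr1.a=0 thr2.a=1
thr0.a=0 thr0.b=1 thr1.a=1 thr2.a=0
thr0.a=0 thr0.b=1 thr1.a=1 thr2.a=1
thr0.a=1 thr0.b=1 thr1.a=0 thr2.a=1
thr0.a=1 thr0.b=1 thr1.a=1 thr2.a=0
thr0.a=1 thr0.b=1 thr1.a=1 thr2.a=1

outcome vector order: (thr0.a,thr0.b,thr1.a,thr2.a)
|SC outcomes| = 9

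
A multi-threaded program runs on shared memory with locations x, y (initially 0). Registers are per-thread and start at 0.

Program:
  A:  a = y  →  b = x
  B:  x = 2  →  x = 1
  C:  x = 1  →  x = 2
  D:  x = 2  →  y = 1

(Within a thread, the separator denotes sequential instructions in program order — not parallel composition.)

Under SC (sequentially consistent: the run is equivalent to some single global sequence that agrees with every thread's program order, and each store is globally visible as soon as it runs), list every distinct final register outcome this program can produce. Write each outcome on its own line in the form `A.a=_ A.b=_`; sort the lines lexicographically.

A.a=0 A.b=0
A.a=0 A.b=1
A.a=0 A.b=2
A.a=1 A.b=1
A.a=1 A.b=2

outcome vector order: (A.a,A.b)
|SC outcomes| = 5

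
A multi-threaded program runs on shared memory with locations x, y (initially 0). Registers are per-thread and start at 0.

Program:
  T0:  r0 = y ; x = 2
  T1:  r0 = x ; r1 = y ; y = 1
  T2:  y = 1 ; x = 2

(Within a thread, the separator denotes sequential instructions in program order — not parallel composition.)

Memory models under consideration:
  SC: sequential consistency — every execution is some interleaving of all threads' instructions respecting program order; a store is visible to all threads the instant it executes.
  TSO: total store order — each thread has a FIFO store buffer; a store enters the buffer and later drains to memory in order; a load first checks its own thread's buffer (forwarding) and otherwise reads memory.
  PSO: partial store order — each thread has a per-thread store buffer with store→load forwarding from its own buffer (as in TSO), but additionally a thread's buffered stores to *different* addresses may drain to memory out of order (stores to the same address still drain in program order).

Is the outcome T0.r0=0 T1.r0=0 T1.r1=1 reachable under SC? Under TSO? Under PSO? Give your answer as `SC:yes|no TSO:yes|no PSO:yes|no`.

SC:yes TSO:yes PSO:yes

outcome vector order: (T0.r0,T1.r0,T1.r1)
[SC] allowed = {<0 0 0>, <0 0 1>, <0 2 0>, <0 2 1>, <1 0 0>, <1 0 1>, <1 2 1>}
[TSO] allowed = {<0 0 0>, <0 0 1>, <0 2 0>, <0 2 1>, <1 0 0>, <1 0 1>, <1 2 1>}
[PSO] allowed = {<0 0 0>, <0 0 1>, <0 2 0>, <0 2 1>, <1 0 0>, <1 0 1>, <1 2 0>, <1 2 1>}
target <0 0 1> ∈ {SC,TSO,PSO}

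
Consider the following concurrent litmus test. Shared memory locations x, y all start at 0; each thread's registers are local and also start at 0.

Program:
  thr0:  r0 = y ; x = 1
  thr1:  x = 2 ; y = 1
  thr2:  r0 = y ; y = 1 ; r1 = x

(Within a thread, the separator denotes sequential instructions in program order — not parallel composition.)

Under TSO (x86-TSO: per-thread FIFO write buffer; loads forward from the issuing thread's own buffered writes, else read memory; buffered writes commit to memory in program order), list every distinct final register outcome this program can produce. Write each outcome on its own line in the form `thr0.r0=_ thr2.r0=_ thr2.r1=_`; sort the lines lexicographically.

outcome vector order: (thr0.r0,thr2.r0,thr2.r1)
|TSO outcomes| = 10

thr0.r0=0 thr2.r0=0 thr2.r1=0
thr0.r0=0 thr2.r0=0 thr2.r1=1
thr0.r0=0 thr2.r0=0 thr2.r1=2
thr0.r0=0 thr2.r0=1 thr2.r1=1
thr0.r0=0 thr2.r0=1 thr2.r1=2
thr0.r0=1 thr2.r0=0 thr2.r1=0
thr0.r0=1 thr2.r0=0 thr2.r1=1
thr0.r0=1 thr2.r0=0 thr2.r1=2
thr0.r0=1 thr2.r0=1 thr2.r1=1
thr0.r0=1 thr2.r0=1 thr2.r1=2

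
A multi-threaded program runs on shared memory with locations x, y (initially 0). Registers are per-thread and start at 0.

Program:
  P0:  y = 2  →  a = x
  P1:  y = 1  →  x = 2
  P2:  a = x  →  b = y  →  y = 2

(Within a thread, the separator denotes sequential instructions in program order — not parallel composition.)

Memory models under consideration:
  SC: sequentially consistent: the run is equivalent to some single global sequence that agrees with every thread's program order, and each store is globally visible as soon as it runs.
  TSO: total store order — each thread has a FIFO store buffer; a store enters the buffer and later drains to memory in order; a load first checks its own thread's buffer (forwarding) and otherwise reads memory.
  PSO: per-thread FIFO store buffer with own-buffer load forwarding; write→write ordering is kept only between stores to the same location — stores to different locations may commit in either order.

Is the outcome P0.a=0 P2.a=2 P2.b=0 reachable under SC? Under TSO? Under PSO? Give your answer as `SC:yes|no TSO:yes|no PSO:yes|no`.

outcome vector order: (P0.a,P2.a,P2.b)
SC (10): (0,0,0) (0,0,1) (0,0,2) (0,2,1) (0,2,2) (2,0,0) (2,0,1) (2,0,2) (2,2,1) (2,2,2)
TSO (10): (0,0,0) (0,0,1) (0,0,2) (0,2,1) (0,2,2) (2,0,0) (2,0,1) (2,0,2) (2,2,1) (2,2,2)
PSO (12): (0,0,0) (0,0,1) (0,0,2) (0,2,0) (0,2,1) (0,2,2) (2,0,0) (2,0,1) (2,0,2) (2,2,0) (2,2,1) (2,2,2)
target (0,2,0) ∈ {PSO}

SC:no TSO:no PSO:yes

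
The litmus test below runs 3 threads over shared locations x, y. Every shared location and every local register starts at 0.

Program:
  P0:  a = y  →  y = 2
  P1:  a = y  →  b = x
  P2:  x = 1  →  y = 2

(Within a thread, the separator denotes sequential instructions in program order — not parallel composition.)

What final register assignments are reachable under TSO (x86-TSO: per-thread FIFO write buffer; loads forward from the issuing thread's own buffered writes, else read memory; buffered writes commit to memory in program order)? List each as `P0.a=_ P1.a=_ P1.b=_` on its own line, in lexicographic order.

P0.a=0 P1.a=0 P1.b=0
P0.a=0 P1.a=0 P1.b=1
P0.a=0 P1.a=2 P1.b=0
P0.a=0 P1.a=2 P1.b=1
P0.a=2 P1.a=0 P1.b=0
P0.a=2 P1.a=0 P1.b=1
P0.a=2 P1.a=2 P1.b=1

outcome vector order: (P0.a,P1.a,P1.b)
|TSO outcomes| = 7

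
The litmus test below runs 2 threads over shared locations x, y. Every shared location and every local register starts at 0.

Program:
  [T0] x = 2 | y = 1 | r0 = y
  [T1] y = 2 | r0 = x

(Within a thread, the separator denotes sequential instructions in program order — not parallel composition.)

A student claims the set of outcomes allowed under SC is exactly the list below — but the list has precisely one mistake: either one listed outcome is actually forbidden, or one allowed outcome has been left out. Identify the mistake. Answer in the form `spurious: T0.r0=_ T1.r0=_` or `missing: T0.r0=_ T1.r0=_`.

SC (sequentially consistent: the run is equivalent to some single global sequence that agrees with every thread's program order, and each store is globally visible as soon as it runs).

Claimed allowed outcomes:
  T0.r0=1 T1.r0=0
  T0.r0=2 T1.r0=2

missing: T0.r0=1 T1.r0=2

outcome vector order: (T0.r0,T1.r0)
[SC] allowed = {10, 12, 22}
SC∖claimed = {12}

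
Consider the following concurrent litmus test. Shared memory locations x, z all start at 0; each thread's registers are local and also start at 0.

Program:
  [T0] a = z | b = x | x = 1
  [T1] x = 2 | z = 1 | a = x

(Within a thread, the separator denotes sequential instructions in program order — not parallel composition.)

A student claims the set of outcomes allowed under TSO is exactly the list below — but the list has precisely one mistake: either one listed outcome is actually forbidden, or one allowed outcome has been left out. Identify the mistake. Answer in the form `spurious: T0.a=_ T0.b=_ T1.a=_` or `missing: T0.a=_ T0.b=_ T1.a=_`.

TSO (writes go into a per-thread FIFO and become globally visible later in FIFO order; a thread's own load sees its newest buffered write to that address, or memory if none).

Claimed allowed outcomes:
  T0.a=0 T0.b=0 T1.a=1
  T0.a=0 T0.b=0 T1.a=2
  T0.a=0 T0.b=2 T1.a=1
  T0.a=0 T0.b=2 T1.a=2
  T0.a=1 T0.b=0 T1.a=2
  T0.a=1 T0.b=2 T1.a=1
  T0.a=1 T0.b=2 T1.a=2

outcome vector order: (T0.a,T0.b,T1.a)
TSO (6): (0,0,1), (0,0,2), (0,2,1), (0,2,2), (1,2,1), (1,2,2)
claimed∖TSO = {(1,0,2)}

spurious: T0.a=1 T0.b=0 T1.a=2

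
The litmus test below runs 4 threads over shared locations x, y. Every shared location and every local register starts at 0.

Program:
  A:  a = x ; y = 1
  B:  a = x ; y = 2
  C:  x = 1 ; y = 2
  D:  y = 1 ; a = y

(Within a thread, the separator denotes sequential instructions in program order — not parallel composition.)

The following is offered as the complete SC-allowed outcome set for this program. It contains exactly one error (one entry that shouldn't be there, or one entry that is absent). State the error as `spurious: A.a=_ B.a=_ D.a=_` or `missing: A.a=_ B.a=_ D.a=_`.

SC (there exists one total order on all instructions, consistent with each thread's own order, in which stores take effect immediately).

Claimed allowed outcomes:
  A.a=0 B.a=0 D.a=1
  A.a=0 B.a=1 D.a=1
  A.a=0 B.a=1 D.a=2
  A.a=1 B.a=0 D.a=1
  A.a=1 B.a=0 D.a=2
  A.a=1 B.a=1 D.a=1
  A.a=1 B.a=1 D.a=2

missing: A.a=0 B.a=0 D.a=2

outcome vector order: (A.a,B.a,D.a)
[SC] allowed = {001; 002; 011; 012; 101; 102; 111; 112}
SC∖claimed = {002}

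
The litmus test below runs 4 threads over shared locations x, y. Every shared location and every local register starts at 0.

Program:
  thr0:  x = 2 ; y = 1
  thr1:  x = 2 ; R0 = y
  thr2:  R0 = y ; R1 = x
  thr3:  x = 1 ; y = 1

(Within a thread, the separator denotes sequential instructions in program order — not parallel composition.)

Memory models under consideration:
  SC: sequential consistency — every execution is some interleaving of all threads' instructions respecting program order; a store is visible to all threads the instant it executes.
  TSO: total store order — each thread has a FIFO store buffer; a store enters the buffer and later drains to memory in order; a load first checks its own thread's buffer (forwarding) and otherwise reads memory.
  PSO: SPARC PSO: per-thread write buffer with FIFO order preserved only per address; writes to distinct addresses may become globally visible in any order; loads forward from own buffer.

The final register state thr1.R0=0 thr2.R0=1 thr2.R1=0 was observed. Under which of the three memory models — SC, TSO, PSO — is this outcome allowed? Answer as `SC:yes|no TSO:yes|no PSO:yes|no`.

outcome vector order: (thr1.R0,thr2.R0,thr2.R1)
under SC → 000 001 002 011 012 100 101 102 111 112
under TSO → 000 001 002 011 012 100 101 102 111 112
under PSO → 000 001 002 010 011 012 100 101 102 110 111 112
target 010 ∈ {PSO}

SC:no TSO:no PSO:yes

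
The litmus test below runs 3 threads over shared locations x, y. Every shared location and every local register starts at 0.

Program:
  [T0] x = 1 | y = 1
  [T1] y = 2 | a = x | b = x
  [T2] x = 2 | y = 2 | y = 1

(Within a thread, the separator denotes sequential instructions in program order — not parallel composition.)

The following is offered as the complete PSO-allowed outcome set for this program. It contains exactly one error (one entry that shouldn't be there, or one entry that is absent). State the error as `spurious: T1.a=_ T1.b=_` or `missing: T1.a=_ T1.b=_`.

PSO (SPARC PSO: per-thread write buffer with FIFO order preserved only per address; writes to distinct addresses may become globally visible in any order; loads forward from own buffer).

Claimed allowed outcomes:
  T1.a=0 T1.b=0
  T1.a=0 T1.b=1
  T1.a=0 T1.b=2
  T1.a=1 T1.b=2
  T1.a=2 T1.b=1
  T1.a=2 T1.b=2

outcome vector order: (T1.a,T1.b)
under PSO → <0 0>; <0 1>; <0 2>; <1 1>; <1 2>; <2 1>; <2 2>
PSO∖claimed = {<1 1>}

missing: T1.a=1 T1.b=1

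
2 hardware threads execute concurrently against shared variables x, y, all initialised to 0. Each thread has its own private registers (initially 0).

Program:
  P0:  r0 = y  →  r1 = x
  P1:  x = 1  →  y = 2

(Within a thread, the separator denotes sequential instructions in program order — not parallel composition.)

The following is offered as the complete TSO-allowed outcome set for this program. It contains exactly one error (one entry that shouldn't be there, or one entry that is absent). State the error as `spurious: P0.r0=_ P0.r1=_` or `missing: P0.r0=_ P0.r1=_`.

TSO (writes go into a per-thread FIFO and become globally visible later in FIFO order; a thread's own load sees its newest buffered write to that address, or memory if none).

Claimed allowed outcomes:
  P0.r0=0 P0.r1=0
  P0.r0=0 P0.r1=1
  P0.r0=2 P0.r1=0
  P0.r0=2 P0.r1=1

outcome vector order: (P0.r0,P0.r1)
TSO: 3 outcomes — {0/0 0/1 2/1}
claimed∖TSO = {2/0}

spurious: P0.r0=2 P0.r1=0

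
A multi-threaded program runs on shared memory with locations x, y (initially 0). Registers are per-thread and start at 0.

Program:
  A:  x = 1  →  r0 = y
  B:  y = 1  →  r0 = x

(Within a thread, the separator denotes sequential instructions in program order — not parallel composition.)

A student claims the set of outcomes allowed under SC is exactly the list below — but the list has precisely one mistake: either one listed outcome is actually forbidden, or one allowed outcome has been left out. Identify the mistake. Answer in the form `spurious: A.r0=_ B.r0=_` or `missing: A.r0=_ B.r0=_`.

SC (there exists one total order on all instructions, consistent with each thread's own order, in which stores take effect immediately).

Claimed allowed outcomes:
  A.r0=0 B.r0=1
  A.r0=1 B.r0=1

outcome vector order: (A.r0,B.r0)
under SC → 01, 10, 11
SC∖claimed = {10}

missing: A.r0=1 B.r0=0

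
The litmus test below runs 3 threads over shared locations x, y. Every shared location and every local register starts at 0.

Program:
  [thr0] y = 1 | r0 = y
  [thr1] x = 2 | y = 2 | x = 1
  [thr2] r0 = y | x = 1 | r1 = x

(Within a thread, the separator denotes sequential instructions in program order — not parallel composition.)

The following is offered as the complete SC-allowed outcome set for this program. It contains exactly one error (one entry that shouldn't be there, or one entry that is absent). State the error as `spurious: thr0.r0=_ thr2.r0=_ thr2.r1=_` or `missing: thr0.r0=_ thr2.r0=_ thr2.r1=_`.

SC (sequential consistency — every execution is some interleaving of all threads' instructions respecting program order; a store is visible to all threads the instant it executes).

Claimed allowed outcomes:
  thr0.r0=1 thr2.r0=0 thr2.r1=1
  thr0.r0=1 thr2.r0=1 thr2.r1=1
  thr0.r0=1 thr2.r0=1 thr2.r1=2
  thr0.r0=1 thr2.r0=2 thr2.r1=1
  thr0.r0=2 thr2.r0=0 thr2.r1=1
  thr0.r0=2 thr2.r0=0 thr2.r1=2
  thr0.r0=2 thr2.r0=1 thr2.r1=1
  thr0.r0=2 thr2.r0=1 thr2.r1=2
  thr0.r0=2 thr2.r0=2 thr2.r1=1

outcome vector order: (thr0.r0,thr2.r0,thr2.r1)
under SC → 1/0/1; 1/0/2; 1/1/1; 1/1/2; 1/2/1; 2/0/1; 2/0/2; 2/1/1; 2/1/2; 2/2/1
SC∖claimed = {1/0/2}

missing: thr0.r0=1 thr2.r0=0 thr2.r1=2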